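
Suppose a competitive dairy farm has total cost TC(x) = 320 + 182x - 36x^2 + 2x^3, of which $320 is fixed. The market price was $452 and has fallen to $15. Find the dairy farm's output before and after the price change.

AVC = 182 - 36x + 2x^2, minimized at x = 9 where min AVC = $20. MC = 182 - 72x + 6x^2.
With P = $452 above the shutdown price, P = MC gives x = 15.
At P = $15 < min AVC = $20, price no longer covers variable cost at any output, so the firm shuts down: x = 0.

Output falls from 15 to 0 (the firm shuts down)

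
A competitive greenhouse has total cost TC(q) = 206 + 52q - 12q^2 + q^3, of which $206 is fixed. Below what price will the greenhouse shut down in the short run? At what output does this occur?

The shutdown price is the minimum of AVC. VC = 52q - 12q^2 + q^3, so AVC = 52 - 12q + q^2.
At the minimum of AVC, MC = AVC. MC = 52 - 24q + 3q^2; setting MC = AVC gives 2q^2 - 12q = 0, so q = 6. min AVC = 16.
So the shutdown price is $16.

$16 per unit, at q = 6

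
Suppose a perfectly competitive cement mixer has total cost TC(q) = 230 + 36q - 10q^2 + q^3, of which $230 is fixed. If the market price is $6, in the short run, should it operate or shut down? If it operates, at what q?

Strip out fixed cost: VC = 36q - 10q^2 + q^3. Then AVC = 36 - 10q + q^2 and MC = 36 - 20q + 3q^2.
The AVC parabola has its vertex at q = 10/2 = 5, where AVC = 36 - 10·5 + 5^2 = $11.
Since P = $6 < min AVC = $11, price fails to cover variable cost at any output.
Shutting down limits the loss to fixed cost, $230.

Shut down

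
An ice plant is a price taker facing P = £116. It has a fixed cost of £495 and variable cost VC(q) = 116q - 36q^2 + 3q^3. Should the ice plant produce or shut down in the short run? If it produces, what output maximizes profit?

Produce at q = 8

From TC, MC = TC'(q) = 116 - 72q + 9q^2 and AVC = VC/q = 116 - 36q + 3q^2.
AVC is minimized where dAVC/dq = -36 + 6q = 0, at q = 6; min AVC = 116 - 36·6 + 3·6^2 = £8.
P = £116 exceeds min AVC = £8, so the firm stays open.
Solving P = MC: -72q + 9q^2 = 0 ⇒ q = 0 or 8. On the upward-sloping branch, q* = 8.
Check: AVC at q = 8 is £20 ≤ P, so revenue covers variable cost.
Profit = P·q − TC = 116·8 − 655 = £273.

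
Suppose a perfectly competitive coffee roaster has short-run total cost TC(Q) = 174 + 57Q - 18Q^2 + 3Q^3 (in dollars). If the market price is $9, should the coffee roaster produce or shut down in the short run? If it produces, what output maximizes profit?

Shut down

Variable cost is VC = 57Q - 18Q^2 + 3Q^3, so AVC = VC/Q = 57 - 18Q + 3Q^2 and MC = dTC/dQ = 57 - 36Q + 9Q^2.
AVC hits its minimum where MC = AVC, at Q = 3, giving min AVC = 57 - 18·3 + 3·3^2 = $30.
With P < min AVC ($9 < $30), every unit sold adds to the loss.
The firm minimizes its loss by shutting down and losing only its fixed cost of $174.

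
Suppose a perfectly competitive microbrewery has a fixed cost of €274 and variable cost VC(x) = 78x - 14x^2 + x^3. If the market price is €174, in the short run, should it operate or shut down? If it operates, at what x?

Produce at x = 12

Variable cost is VC = 78x - 14x^2 + x^3, so AVC = VC/x = 78 - 14x + x^2 and MC = dTC/dx = 78 - 28x + 3x^2.
AVC is minimized where dAVC/dx = -14 + 2x = 0, at x = 7; min AVC = 78 - 14·7 + 7^2 = €29.
Since P = €174 ≥ min AVC = €29, price covers variable cost and the firm should produce.
Solving P = MC: -96 - 28x + 3x^2 = 0 ⇒ x = -8/3 or 12. On the upward-sloping branch, x* = 12.
Check: AVC at x = 12 is €54 ≤ P, so revenue covers variable cost.
Profit = P·x − TC = 174·12 − 922 = €1166.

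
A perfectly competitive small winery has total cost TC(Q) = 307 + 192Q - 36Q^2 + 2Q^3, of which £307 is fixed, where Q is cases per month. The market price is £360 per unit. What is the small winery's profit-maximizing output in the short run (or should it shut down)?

Variable cost is VC = 192Q - 36Q^2 + 2Q^3, so AVC = VC/Q = 192 - 36Q + 2Q^2 and MC = dTC/dQ = 192 - 72Q + 6Q^2.
AVC hits its minimum where MC = AVC, at Q = 9, giving min AVC = 192 - 36·9 + 2·9^2 = £30.
Because £360 ≥ £30, revenue can cover variable cost; the firm operates.
P = MC gives -168 - 72Q + 6Q^2 = 0, with roots -2 and 14. Take the larger (rising MC): Q* = 14.
Check: AVC at Q = 14 is £80 ≤ P, so revenue covers variable cost.
Profit = P·Q − TC = 360·14 − 1427 = £3613.

Produce at Q = 14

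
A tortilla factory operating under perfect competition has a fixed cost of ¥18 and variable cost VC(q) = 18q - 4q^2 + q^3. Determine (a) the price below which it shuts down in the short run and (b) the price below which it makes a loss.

Shutdown price = min AVC. AVC = 18 - 4q + q^2, with vertex at q = 2 and minimum ¥14.
ATC = 18/q + 18 - 4q + q^2. Setting dATC/dq = −18/q^2 − 4 + 2q = 0 gives q = 3 (since 2·3^3 − 4·3^2 = 18).
min ATC = 18/3 + 18 − 4·3 + 3^2 = ¥21. That is the break-even price.
For ¥14 ≤ P < ¥21 the firm produces at a loss; below ¥14 it shuts down.

Shutdown price = ¥14; break-even price = ¥21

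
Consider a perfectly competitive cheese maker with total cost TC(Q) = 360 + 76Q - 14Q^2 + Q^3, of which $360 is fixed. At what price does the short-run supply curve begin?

The shutdown price is the minimum of AVC. VC = 76Q - 14Q^2 + Q^3, so AVC = 76 - 14Q + Q^2.
At the minimum of AVC, MC = AVC. MC = 76 - 28Q + 3Q^2; setting MC = AVC gives 2Q^2 - 14Q = 0, so Q = 7. min AVC = 27.
So the shutdown price is $27.

$27 per unit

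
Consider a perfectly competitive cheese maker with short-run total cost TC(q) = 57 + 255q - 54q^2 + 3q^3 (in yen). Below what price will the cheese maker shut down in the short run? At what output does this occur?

Short-run supply begins at min AVC. From VC = 255q - 54q^2 + 3q^3, AVC = 255 - 54q + 3q^2.
At the minimum of AVC, MC = AVC. MC = 255 - 108q + 9q^2; setting MC = AVC gives 6q^2 - 54q = 0, so q = 9. min AVC = 12.
So the shutdown price is ¥12.

¥12 per unit, at q = 9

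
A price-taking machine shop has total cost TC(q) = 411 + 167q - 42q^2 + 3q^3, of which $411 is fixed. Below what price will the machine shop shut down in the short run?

$20 per unit

Short-run supply begins at min AVC. From VC = 167q - 42q^2 + 3q^3, AVC = 167 - 42q + 3q^2.
dAVC/dq = -42 + 6q = 0 gives q = 7. min AVC = 167 - 42·7 + 3·7^2 = 20.
For P < $20 the firm produces nothing.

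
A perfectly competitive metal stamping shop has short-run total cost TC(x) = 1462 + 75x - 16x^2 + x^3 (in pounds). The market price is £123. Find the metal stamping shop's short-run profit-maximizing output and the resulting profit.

AVC = 75 - 16x + x^2; min AVC = £11 at x = 8. Since P = £123 ≥ min AVC, the firm produces.
With MC = 75 - 32x + 3x^2, P = MC on the upward-sloping part at x* = 12.
TR = 123·12 = 1476. TC = 1462 + 324 = 1786. Profit = 1476 − 1786 = -£310.
Shutting down would mean losing the fixed cost of £1462, so operating at a loss of £310 is better by £1152.

Profit = -£310 at x = 12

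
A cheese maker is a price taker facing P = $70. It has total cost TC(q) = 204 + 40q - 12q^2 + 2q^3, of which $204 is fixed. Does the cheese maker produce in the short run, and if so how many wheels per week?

From TC, MC = TC'(q) = 40 - 24q + 6q^2 and AVC = VC/q = 40 - 12q + 2q^2.
The AVC parabola has its vertex at q = 12/4 = 3, where AVC = 40 - 12·3 + 2·3^2 = $22.
P = $70 exceeds min AVC = $22, so the firm stays open.
P = MC gives -30 - 24q + 6q^2 = 0, with roots -1 and 5. Take the larger (rising MC): q* = 5.
Check: AVC at q = 5 is $30 ≤ P, so revenue covers variable cost.
Profit = P·q − TC = 70·5 − 354 = -$4, a loss, but smaller than the $204 fixed cost the firm would lose by shutting down.

Produce at q = 5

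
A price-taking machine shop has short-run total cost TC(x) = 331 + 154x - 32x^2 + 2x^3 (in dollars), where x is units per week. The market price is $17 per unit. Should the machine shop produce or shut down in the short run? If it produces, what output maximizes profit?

Shut down

Strip out fixed cost: VC = 154x - 32x^2 + 2x^3. Then AVC = 154 - 32x + 2x^2 and MC = 154 - 64x + 6x^2.
AVC is minimized where dAVC/dx = -32 + 4x = 0, at x = 8; min AVC = 154 - 32·8 + 2·8^2 = $26.
Since P = $17 < min AVC = $26, price fails to cover variable cost at any output.
The firm minimizes its loss by shutting down and losing only its fixed cost of $331.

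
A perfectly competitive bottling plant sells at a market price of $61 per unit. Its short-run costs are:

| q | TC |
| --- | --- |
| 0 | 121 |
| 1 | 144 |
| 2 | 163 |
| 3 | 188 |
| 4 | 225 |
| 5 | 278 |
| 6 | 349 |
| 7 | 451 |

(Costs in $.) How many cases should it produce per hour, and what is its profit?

q = 5; profit = $27

Compute π = P·q − TC at each output: q=0: -121; q=1: -83; q=2: -41; q=3: -5; q=4: 19; q=5: 27; q=6: 17; q=7: -24.
Profit is maximized at q = 5. AVC there is 157/5 = $31.40 ≤ P, so producing beats shutting down (which would give -$121).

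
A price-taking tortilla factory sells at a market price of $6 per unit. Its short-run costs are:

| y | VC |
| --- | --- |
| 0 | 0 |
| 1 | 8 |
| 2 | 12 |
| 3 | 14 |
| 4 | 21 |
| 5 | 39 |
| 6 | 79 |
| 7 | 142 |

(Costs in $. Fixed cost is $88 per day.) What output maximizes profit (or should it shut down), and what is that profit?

y = 3; profit = -$84

Tabulate TR − TC: y=0: -88; y=1: -90; y=2: -88; y=3: -84; y=4: -85; y=5: -97; y=6: -131; y=7: -188.
Profit is maximized at y = 3. AVC there is 14/3 = $4.67 ≤ P, so producing beats shutting down (which would give -$88).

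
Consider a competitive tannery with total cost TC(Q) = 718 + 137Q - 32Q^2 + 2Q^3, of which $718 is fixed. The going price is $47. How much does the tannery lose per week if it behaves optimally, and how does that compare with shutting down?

Profit = -$394 at Q = 9

AVC = 137 - 32Q + 2Q^2 has its minimum $9 at Q = 8; price $47 clears that bar, so the firm operates.
MC = 137 - 64Q + 6Q^2. Setting P = MC and taking the root on the rising branch gives Q* = 9.
TR = 47·9 = 423. TC = 718 + 99 = 817. Profit = 423 − 817 = -$394.
That loss of $394 beats the $718 the firm would lose by shutting down; producing recovers $324 of fixed cost.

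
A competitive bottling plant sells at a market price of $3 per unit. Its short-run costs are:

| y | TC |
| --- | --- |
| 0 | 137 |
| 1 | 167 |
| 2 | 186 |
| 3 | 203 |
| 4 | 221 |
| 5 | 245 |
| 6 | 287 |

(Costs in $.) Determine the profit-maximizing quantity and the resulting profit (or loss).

Profit at each row (π = 3y − TC): y=0: -137; y=1: -164; y=2: -180; y=3: -194; y=4: -209; y=5: -230; y=6: -269.
Profit is highest at y = 0. Equivalently, the lowest AVC in the table is 84/4 ≈ $21 at y = 4, and P = $3 falls below it — price never covers variable cost, so the firm shuts down and loses only its fixed cost.

y = 0 (shut down); profit = -$137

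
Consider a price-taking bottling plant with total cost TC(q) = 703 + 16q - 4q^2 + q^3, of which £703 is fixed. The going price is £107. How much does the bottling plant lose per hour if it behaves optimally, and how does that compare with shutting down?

AVC = 16 - 4q + q^2 has its minimum £12 at q = 2; price £107 clears that bar, so the firm operates.
With MC = 16 - 8q + 3q^2, P = MC on the upward-sloping part at q* = 7.
TR = 107·7 = 749. TC = 703 + 259 = 962. Profit = 749 − 962 = -£213.
Shutting down would mean losing the fixed cost of £703, so operating at a loss of £213 is better by £490.

Profit = -£213 at q = 7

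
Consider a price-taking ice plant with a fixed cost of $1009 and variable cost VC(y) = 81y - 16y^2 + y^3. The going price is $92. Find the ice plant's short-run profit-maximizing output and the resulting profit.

Profit = -$283 at y = 11

AVC = 81 - 16y + y^2 has its minimum $17 at y = 8; price $92 clears that bar, so the firm operates.
MC = 81 - 32y + 3y^2. Setting P = MC and taking the root on the rising branch gives y* = 11.
TR = 92·11 = 1012. TC = 1009 + 286 = 1295. Profit = 1012 − 1295 = -$283.
Shutting down would mean losing the fixed cost of $1009, so operating at a loss of $283 is better by $726.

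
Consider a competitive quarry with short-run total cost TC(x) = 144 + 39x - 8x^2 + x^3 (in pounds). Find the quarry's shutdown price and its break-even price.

AVC = 39 - 8x + x^2; minimized at x = 4, giving min AVC = £23. That is the shutdown price.
ATC = 144/x + 39 - 8x + x^2. Setting dATC/dx = −144/x^2 − 8 + 2x = 0 gives x = 6 (since 2·6^3 − 8·6^2 = 144).
min ATC = 144/6 + 39 − 8·6 + 6^2 = £51. That is the break-even price.
For £23 ≤ P < £51 the firm produces at a loss; below £23 it shuts down.

Shutdown price = £23; break-even price = £51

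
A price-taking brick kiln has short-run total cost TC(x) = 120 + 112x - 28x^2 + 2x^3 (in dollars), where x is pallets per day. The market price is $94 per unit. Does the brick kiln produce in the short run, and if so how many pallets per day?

Produce at x = 9

Strip out fixed cost: VC = 112x - 28x^2 + 2x^3. Then AVC = 112 - 28x + 2x^2 and MC = 112 - 56x + 6x^2.
AVC hits its minimum where MC = AVC, at x = 7, giving min AVC = 112 - 28·7 + 2·7^2 = $14.
Since P = $94 ≥ min AVC = $14, price covers variable cost and the firm should produce.
Set P = MC: 94 = 112 - 56x + 6x^2 → 18 - 56x + 6x^2 = 0. The roots are x = 1/3 and x = 9; the profit-maximizing output is on the rising part of MC, so x* = 9.
Check: AVC at x = 9 is $22 ≤ P, so revenue covers variable cost.
Profit = P·x − TC = 94·9 − 318 = $528.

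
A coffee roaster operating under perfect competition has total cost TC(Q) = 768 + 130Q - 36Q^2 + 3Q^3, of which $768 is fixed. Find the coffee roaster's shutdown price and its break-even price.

AVC = 130 - 36Q + 3Q^2; minimized at Q = 6, giving min AVC = $22. That is the shutdown price.
ATC = 768/Q + 130 - 36Q + 3Q^2. Setting dATC/dQ = −768/Q^2 − 36 + 6Q = 0 gives Q = 8 (since 6·8^3 − 36·8^2 = 768).
min ATC = 768/8 + 130 − 36·8 + 3·8^2 = $130. That is the break-even price.
Between these two prices the firm operates at a loss; above $130 it earns a profit.

Shutdown price = $22; break-even price = $130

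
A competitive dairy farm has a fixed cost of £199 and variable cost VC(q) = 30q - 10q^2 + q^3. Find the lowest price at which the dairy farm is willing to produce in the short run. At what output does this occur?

The firm shuts down when price falls below the minimum of average variable cost. AVC = VC/q = 30 - 10q + q^2.
At the minimum of AVC, MC = AVC. MC = 30 - 20q + 3q^2; setting MC = AVC gives 2q^2 - 10q = 0, so q = 5. min AVC = 5.
The firm shuts down for any P below £5.

£5 per unit, at q = 5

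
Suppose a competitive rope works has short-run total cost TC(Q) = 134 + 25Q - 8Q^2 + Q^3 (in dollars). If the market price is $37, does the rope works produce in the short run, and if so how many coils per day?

Produce at Q = 6

Variable cost is VC = 25Q - 8Q^2 + Q^3, so AVC = VC/Q = 25 - 8Q + Q^2 and MC = dTC/dQ = 25 - 16Q + 3Q^2.
The AVC parabola has its vertex at Q = 8/2 = 4, where AVC = 25 - 8·4 + 4^2 = $9.
Since P = $37 ≥ min AVC = $9, price covers variable cost and the firm should produce.
Set P = MC: 37 = 25 - 16Q + 3Q^2 → -12 - 16Q + 3Q^2 = 0. The roots are Q = -2/3 and Q = 6; the profit-maximizing output is on the rising part of MC, so Q* = 6.
Check: AVC at Q = 6 is $13 ≤ P, so revenue covers variable cost.
Profit = P·Q − TC = 37·6 − 212 = $10.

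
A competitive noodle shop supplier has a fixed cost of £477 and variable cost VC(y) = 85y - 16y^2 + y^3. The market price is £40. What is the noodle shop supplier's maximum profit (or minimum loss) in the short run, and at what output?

AVC = 85 - 16y + y^2 has its minimum £21 at y = 8; price £40 clears that bar, so the firm operates.
MC = 85 - 32y + 3y^2. Setting P = MC and taking the root on the rising branch gives y* = 9.
TR = 40·9 = 360. TC = 477 + 198 = 675. Profit = 360 − 675 = -£315.
By producing, the firm covers all variable cost plus £162 of fixed cost; shutting down would lose the full £477.

Profit = -£315 at y = 9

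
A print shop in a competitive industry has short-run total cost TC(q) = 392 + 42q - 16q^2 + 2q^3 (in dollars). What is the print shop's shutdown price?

Short-run supply begins at min AVC. From VC = 42q - 16q^2 + 2q^3, AVC = 42 - 16q + 2q^2.
dAVC/dq = -16 + 4q = 0 gives q = 4. min AVC = 42 - 16·4 + 2·4^2 = 10.
So the shutdown price is $10.

$10 per unit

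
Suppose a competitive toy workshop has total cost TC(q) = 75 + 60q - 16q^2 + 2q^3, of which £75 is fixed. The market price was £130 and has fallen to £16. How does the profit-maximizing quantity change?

Output falls from 7 to 0 (the firm shuts down)

MC = 60 - 32q + 6q^2; the shutdown threshold is min AVC = £28 (at q = 4).
At P = £130 ≥ min AVC, set P = MC on the rising branch: q = 7.
At P = £16 < min AVC = £28, price no longer covers variable cost at any output, so the firm shuts down: q = 0.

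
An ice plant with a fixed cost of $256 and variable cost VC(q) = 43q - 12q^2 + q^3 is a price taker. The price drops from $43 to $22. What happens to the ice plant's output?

Output falls from 8 to 7

MC = 43 - 24q + 3q^2; the shutdown threshold is min AVC = $7 (at q = 6).
At P = $43 ≥ min AVC, set P = MC on the rising branch: q = 8.
At P = $22 ≥ min AVC, set P = MC: q = 7. The firm stays open but cuts output.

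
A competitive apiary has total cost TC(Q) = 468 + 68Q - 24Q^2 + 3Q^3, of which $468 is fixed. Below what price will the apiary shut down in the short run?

The firm shuts down when price falls below the minimum of average variable cost. AVC = VC/Q = 68 - 24Q + 3Q^2.
At the minimum of AVC, MC = AVC. MC = 68 - 48Q + 9Q^2; setting MC = AVC gives 6Q^2 - 24Q = 0, so Q = 4. min AVC = 20.
So the shutdown price is $20.

$20 per unit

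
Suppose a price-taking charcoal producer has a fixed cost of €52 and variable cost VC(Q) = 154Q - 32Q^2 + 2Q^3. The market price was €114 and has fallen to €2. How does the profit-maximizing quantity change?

AVC = 154 - 32Q + 2Q^2, minimized at Q = 8 where min AVC = €26. MC = 154 - 64Q + 6Q^2.
With P = €114 above the shutdown price, P = MC gives Q = 10.
At P = €2 < min AVC = €26, price no longer covers variable cost at any output, so the firm shuts down: Q = 0.

Output falls from 10 to 0 (the firm shuts down)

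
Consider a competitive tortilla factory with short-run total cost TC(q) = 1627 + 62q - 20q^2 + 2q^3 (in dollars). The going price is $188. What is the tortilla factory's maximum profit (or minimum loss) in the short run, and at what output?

AVC = 62 - 20q + 2q^2; min AVC = $12 at q = 5. Since P = $188 ≥ min AVC, the firm produces.
With MC = 62 - 40q + 6q^2, P = MC on the upward-sloping part at q* = 9.
TR = 188·9 = 1692. TC = 1627 + 396 = 2023. Profit = 1692 − 2023 = -$331.
Shutting down would mean losing the fixed cost of $1627, so operating at a loss of $331 is better by $1296.

Profit = -$331 at q = 9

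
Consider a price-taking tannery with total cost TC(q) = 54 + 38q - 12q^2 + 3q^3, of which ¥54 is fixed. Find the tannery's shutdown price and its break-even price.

Shutdown price = ¥26; break-even price = ¥47

Shutdown price = min AVC. AVC = 38 - 12q + 3q^2, with vertex at q = 2 and minimum ¥26.
ATC = 54/q + 38 - 12q + 3q^2. Setting dATC/dq = −54/q^2 − 12 + 6q = 0 gives q = 3 (since 6·3^3 − 12·3^2 = 54).
min ATC = 54/3 + 38 − 12·3 + 3·3^2 = ¥47. That is the break-even price.
For ¥26 ≤ P < ¥47 the firm produces at a loss; below ¥26 it shuts down.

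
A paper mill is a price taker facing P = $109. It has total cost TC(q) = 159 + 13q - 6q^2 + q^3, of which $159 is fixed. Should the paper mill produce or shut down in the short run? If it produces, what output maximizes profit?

Produce at q = 8

Variable cost is VC = 13q - 6q^2 + q^3, so AVC = VC/q = 13 - 6q + q^2 and MC = dTC/dq = 13 - 12q + 3q^2.
The AVC parabola has its vertex at q = 6/2 = 3, where AVC = 13 - 6·3 + 3^2 = $4.
Since P = $109 ≥ min AVC = $4, price covers variable cost and the firm should produce.
Set P = MC: 109 = 13 - 12q + 3q^2 → -96 - 12q + 3q^2 = 0. The roots are q = -4 and q = 8; the profit-maximizing output is on the rising part of MC, so q* = 8.
Check: AVC at q = 8 is $29 ≤ P, so revenue covers variable cost.
Profit = P·q − TC = 109·8 − 391 = $481.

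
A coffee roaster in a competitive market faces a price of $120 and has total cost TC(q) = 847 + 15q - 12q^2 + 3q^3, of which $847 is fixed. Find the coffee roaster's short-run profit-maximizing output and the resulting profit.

Profit = -$397 at q = 5

AVC = 15 - 12q + 3q^2; min AVC = $3 at q = 2. Since P = $120 ≥ min AVC, the firm produces.
MC = 15 - 24q + 9q^2. Setting P = MC and taking the root on the rising branch gives q* = 5.
TR = 120·5 = 600. TC = 847 + 150 = 997. Profit = 600 − 997 = -$397.
By producing, the firm covers all variable cost plus $450 of fixed cost; shutting down would lose the full $847.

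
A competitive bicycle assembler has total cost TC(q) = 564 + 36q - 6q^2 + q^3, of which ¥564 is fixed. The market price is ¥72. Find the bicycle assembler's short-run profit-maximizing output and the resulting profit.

Profit = -¥348 at q = 6

AVC = 36 - 6q + q^2 has its minimum ¥27 at q = 3; price ¥72 clears that bar, so the firm operates.
MC = 36 - 12q + 3q^2. Setting P = MC and taking the root on the rising branch gives q* = 6.
TR = 72·6 = 432. TC = 564 + 216 = 780. Profit = 432 − 780 = -¥348.
By producing, the firm covers all variable cost plus ¥216 of fixed cost; shutting down would lose the full ¥564.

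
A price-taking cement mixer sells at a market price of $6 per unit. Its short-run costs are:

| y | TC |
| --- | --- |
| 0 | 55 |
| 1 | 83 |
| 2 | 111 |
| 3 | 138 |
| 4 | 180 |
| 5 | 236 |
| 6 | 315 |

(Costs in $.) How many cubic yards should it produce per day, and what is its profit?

y = 0 (shut down); profit = -$55

Compute π = P·y − TC at each output: y=0: -55; y=1: -77; y=2: -99; y=3: -120; y=4: -156; y=5: -206; y=6: -279.
Profit is highest at y = 0. Equivalently, the lowest AVC in the table is 83/3 ≈ $27.67 at y = 3, and P = $6 falls below it — price never covers variable cost, so the firm shuts down and loses only its fixed cost.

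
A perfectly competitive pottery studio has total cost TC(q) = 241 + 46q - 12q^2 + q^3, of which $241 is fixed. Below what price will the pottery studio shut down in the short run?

Short-run supply begins at min AVC. From VC = 46q - 12q^2 + q^3, AVC = 46 - 12q + q^2.
At the minimum of AVC, MC = AVC. MC = 46 - 24q + 3q^2; setting MC = AVC gives 2q^2 - 12q = 0, so q = 6. min AVC = 10.
So the shutdown price is $10.

$10 per unit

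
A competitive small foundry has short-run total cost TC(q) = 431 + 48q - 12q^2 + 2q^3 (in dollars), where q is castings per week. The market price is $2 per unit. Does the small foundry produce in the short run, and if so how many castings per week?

Strip out fixed cost: VC = 48q - 12q^2 + 2q^3. Then AVC = 48 - 12q + 2q^2 and MC = 48 - 24q + 6q^2.
The AVC parabola has its vertex at q = 12/4 = 3, where AVC = 48 - 12·3 + 2·3^2 = $30.
With P < min AVC ($2 < $30), every unit sold adds to the loss.
Best response: produce nothing and absorb the $431 fixed cost.

Shut down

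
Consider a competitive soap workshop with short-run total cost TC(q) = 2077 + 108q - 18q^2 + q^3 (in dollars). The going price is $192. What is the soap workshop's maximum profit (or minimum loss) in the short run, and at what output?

Profit = -$117 at q = 14

AVC = 108 - 18q + q^2; min AVC = $27 at q = 9. Since P = $192 ≥ min AVC, the firm produces.
MC = 108 - 36q + 3q^2. Setting P = MC and taking the root on the rising branch gives q* = 14.
TR = 192·14 = 2688. TC = 2077 + 728 = 2805. Profit = 2688 − 2805 = -$117.
By producing, the firm covers all variable cost plus $1960 of fixed cost; shutting down would lose the full $2077.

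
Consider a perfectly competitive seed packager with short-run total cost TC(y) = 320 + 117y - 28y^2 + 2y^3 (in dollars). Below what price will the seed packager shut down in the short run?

The shutdown price is the minimum of AVC. VC = 117y - 28y^2 + 2y^3, so AVC = 117 - 28y + 2y^2.
dAVC/dy = -28 + 4y = 0 gives y = 7. min AVC = 117 - 28·7 + 2·7^2 = 19.
So the shutdown price is $19.

$19 per unit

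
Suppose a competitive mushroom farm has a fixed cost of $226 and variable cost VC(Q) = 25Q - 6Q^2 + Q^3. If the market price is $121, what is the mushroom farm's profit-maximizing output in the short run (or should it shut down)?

Strip out fixed cost: VC = 25Q - 6Q^2 + Q^3. Then AVC = 25 - 6Q + Q^2 and MC = 25 - 12Q + 3Q^2.
AVC is minimized where dAVC/dQ = -6 + 2Q = 0, at Q = 3; min AVC = 25 - 6·3 + 3^2 = $16.
P = $121 exceeds min AVC = $16, so the firm stays open.
Set P = MC: 121 = 25 - 12Q + 3Q^2 → -96 - 12Q + 3Q^2 = 0. The roots are Q = -4 and Q = 8; the profit-maximizing output is on the rising part of MC, so Q* = 8.
Check: AVC at Q = 8 is $41 ≤ P, so revenue covers variable cost.
Profit = P·Q − TC = 121·8 − 554 = $414.

Produce at Q = 8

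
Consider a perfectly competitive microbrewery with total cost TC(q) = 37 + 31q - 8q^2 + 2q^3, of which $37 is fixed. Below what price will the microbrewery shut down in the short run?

$23 per unit

The shutdown price is the minimum of AVC. VC = 31q - 8q^2 + 2q^3, so AVC = 31 - 8q + 2q^2.
dAVC/dq = -8 + 4q = 0 gives q = 2. min AVC = 31 - 8·2 + 2·2^2 = 23.
The firm shuts down for any P below $23.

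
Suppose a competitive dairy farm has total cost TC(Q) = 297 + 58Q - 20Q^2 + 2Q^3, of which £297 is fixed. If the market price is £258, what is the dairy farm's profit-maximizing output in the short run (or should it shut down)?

Produce at Q = 10

Variable cost is VC = 58Q - 20Q^2 + 2Q^3, so AVC = VC/Q = 58 - 20Q + 2Q^2 and MC = dTC/dQ = 58 - 40Q + 6Q^2.
The AVC parabola has its vertex at Q = 20/4 = 5, where AVC = 58 - 20·5 + 2·5^2 = £8.
Because £258 ≥ £8, revenue can cover variable cost; the firm operates.
P = MC gives -200 - 40Q + 6Q^2 = 0, with roots -10/3 and 10. Take the larger (rising MC): Q* = 10.
Check: AVC at Q = 10 is £58 ≤ P, so revenue covers variable cost.
Profit = P·Q − TC = 258·10 − 877 = £1703.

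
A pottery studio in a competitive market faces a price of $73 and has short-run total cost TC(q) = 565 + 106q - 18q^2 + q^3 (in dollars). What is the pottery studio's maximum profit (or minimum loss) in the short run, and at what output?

AVC = 106 - 18q + q^2 has its minimum $25 at q = 9; price $73 clears that bar, so the firm operates.
MC = 106 - 36q + 3q^2. Setting P = MC and taking the root on the rising branch gives q* = 11.
TR = 73·11 = 803. TC = 565 + 319 = 884. Profit = 803 − 884 = -$81.
By producing, the firm covers all variable cost plus $484 of fixed cost; shutting down would lose the full $565.

Profit = -$81 at q = 11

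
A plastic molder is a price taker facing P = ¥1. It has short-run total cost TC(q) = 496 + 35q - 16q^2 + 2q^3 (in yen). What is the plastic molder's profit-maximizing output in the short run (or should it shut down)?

From TC, MC = TC'(q) = 35 - 32q + 6q^2 and AVC = VC/q = 35 - 16q + 2q^2.
The AVC parabola has its vertex at q = 16/4 = 4, where AVC = 35 - 16·4 + 2·4^2 = ¥3.
P = ¥1 lies below min AVC = ¥3; no output level covers variable cost.
Shutting down limits the loss to fixed cost, ¥496.

Shut down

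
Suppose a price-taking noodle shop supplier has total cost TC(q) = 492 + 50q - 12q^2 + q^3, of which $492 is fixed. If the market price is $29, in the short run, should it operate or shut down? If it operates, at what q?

From TC, MC = TC'(q) = 50 - 24q + 3q^2 and AVC = VC/q = 50 - 12q + q^2.
AVC is minimized where dAVC/dq = -12 + 2q = 0, at q = 6; min AVC = 50 - 12·6 + 6^2 = $14.
P = $29 exceeds min AVC = $14, so the firm stays open.
P = MC gives 21 - 24q + 3q^2 = 0, with roots 1 and 7. Take the larger (rising MC): q* = 7.
Check: AVC at q = 7 is $15 ≤ P, so revenue covers variable cost.
Profit = P·q − TC = 29·7 − 597 = -$394, a loss, but smaller than the $492 fixed cost the firm would lose by shutting down.

Produce at q = 7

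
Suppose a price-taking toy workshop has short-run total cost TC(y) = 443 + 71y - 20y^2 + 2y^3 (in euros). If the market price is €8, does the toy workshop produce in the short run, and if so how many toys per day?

Shut down

From TC, MC = TC'(y) = 71 - 40y + 6y^2 and AVC = VC/y = 71 - 20y + 2y^2.
AVC hits its minimum where MC = AVC, at y = 5, giving min AVC = 71 - 20·5 + 2·5^2 = €21.
P = €8 lies below min AVC = €21; no output level covers variable cost.
The firm minimizes its loss by shutting down and losing only its fixed cost of €443.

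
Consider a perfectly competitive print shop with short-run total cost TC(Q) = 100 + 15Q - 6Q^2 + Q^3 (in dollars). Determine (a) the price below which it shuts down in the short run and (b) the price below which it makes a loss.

AVC = 15 - 6Q + Q^2; minimized at Q = 3, giving min AVC = $6. That is the shutdown price.
ATC = 100/Q + 15 - 6Q + Q^2. Setting dATC/dQ = −100/Q^2 − 6 + 2Q = 0 gives Q = 5 (since 2·5^3 − 6·5^2 = 100).
min ATC = 100/5 + 15 − 6·5 + 5^2 = $30. That is the break-even price.
For $6 ≤ P < $30 the firm produces at a loss; below $6 it shuts down.

Shutdown price = $6; break-even price = $30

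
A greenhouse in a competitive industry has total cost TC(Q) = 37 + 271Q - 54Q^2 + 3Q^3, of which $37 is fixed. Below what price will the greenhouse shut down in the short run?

$28 per unit

Short-run supply begins at min AVC. From VC = 271Q - 54Q^2 + 3Q^3, AVC = 271 - 54Q + 3Q^2.
dAVC/dQ = -54 + 6Q = 0 gives Q = 9. min AVC = 271 - 54·9 + 3·9^2 = 28.
For P < $28 the firm produces nothing.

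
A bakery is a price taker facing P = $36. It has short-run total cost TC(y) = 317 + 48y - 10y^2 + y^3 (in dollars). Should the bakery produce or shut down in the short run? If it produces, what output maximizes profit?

Produce at y = 6

Variable cost is VC = 48y - 10y^2 + y^3, so AVC = VC/y = 48 - 10y + y^2 and MC = dTC/dy = 48 - 20y + 3y^2.
AVC is minimized where dAVC/dy = -10 + 2y = 0, at y = 5; min AVC = 48 - 10·5 + 5^2 = $23.
P = $36 exceeds min AVC = $23, so the firm stays open.
Solving P = MC: 12 - 20y + 3y^2 = 0 ⇒ y = 2/3 or 6. On the upward-sloping branch, y* = 6.
Check: AVC at y = 6 is $24 ≤ P, so revenue covers variable cost.
Profit = P·y − TC = 36·6 − 461 = -$245, a loss, but smaller than the $317 fixed cost the firm would lose by shutting down.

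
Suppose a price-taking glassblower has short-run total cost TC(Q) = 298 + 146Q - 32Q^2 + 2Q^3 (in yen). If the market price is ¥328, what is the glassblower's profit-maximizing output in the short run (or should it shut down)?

Produce at Q = 13

Variable cost is VC = 146Q - 32Q^2 + 2Q^3, so AVC = VC/Q = 146 - 32Q + 2Q^2 and MC = dTC/dQ = 146 - 64Q + 6Q^2.
AVC hits its minimum where MC = AVC, at Q = 8, giving min AVC = 146 - 32·8 + 2·8^2 = ¥18.
P = ¥328 exceeds min AVC = ¥18, so the firm stays open.
P = MC gives -182 - 64Q + 6Q^2 = 0, with roots -7/3 and 13. Take the larger (rising MC): Q* = 13.
Check: AVC at Q = 13 is ¥68 ≤ P, so revenue covers variable cost.
Profit = P·Q − TC = 328·13 − 1182 = ¥3082.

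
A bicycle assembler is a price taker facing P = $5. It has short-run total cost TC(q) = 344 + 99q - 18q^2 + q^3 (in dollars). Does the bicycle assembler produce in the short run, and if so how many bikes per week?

Shut down

From TC, MC = TC'(q) = 99 - 36q + 3q^2 and AVC = VC/q = 99 - 18q + q^2.
The AVC parabola has its vertex at q = 18/2 = 9, where AVC = 99 - 18·9 + 9^2 = $18.
With P < min AVC ($5 < $18), every unit sold adds to the loss.
Shutting down limits the loss to fixed cost, $344.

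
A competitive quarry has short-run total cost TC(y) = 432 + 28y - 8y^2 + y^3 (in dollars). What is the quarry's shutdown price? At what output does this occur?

$12 per unit, at y = 4

The shutdown price is the minimum of AVC. VC = 28y - 8y^2 + y^3, so AVC = 28 - 8y + y^2.
dAVC/dy = -8 + 2y = 0 gives y = 4. min AVC = 28 - 8·4 + 4^2 = 12.
So the shutdown price is $12.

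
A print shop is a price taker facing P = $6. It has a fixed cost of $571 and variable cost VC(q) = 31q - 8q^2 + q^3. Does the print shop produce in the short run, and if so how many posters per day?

Strip out fixed cost: VC = 31q - 8q^2 + q^3. Then AVC = 31 - 8q + q^2 and MC = 31 - 16q + 3q^2.
AVC is minimized where dAVC/dq = -8 + 2q = 0, at q = 4; min AVC = 31 - 8·4 + 4^2 = $15.
P = $6 lies below min AVC = $15; no output level covers variable cost.
The firm minimizes its loss by shutting down and losing only its fixed cost of $571.

Shut down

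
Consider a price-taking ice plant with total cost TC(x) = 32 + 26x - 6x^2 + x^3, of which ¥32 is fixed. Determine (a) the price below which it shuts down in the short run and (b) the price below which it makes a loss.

Shutdown price = ¥17; break-even price = ¥26

AVC = 26 - 6x + x^2; minimized at x = 3, giving min AVC = ¥17. That is the shutdown price.
ATC = 32/x + 26 - 6x + x^2. Setting dATC/dx = −32/x^2 − 6 + 2x = 0 gives x = 4 (since 2·4^3 − 6·4^2 = 32).
min ATC = 32/4 + 26 − 6·4 + 4^2 = ¥26. That is the break-even price.
For ¥17 ≤ P < ¥26 the firm produces at a loss; below ¥17 it shuts down.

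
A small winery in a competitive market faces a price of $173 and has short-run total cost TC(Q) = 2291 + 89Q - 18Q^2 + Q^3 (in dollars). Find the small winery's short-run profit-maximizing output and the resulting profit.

AVC = 89 - 18Q + Q^2; min AVC = $8 at Q = 9. Since P = $173 ≥ min AVC, the firm produces.
MC = 89 - 36Q + 3Q^2. Setting P = MC and taking the root on the rising branch gives Q* = 14.
TR = 173·14 = 2422. TC = 2291 + 462 = 2753. Profit = 2422 − 2753 = -$331.
That loss of $331 beats the $2291 the firm would lose by shutting down; producing recovers $1960 of fixed cost.

Profit = -$331 at Q = 14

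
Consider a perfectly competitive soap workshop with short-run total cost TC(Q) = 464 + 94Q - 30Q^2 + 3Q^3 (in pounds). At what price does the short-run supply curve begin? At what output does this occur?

The firm shuts down when price falls below the minimum of average variable cost. AVC = VC/Q = 94 - 30Q + 3Q^2.
dAVC/dQ = -30 + 6Q = 0 gives Q = 5. min AVC = 94 - 30·5 + 3·5^2 = 19.
The firm shuts down for any P below £19.

£19 per unit, at Q = 5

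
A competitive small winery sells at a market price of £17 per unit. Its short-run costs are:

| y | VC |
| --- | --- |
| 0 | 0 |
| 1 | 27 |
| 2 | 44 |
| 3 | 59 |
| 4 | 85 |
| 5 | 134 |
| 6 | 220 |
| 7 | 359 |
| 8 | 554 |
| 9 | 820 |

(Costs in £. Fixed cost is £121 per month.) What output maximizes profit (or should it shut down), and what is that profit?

y = 0 (shut down); profit = -£121

Profit at each row (π = 17y − TC): y=0: -121; y=1: -131; y=2: -131; y=3: -129; y=4: -138; y=5: -170; y=6: -239; y=7: -361; y=8: -539; y=9: -788.
Profit is highest at y = 0. Equivalently, the lowest AVC in the table is 59/3 ≈ £19.67 at y = 3, and P = £17 falls below it — price never covers variable cost, so the firm shuts down and loses only its fixed cost.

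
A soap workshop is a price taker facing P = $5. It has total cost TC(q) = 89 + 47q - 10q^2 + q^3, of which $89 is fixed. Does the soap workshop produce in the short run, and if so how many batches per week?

Shut down

Variable cost is VC = 47q - 10q^2 + q^3, so AVC = VC/q = 47 - 10q + q^2 and MC = dTC/dq = 47 - 20q + 3q^2.
AVC is minimized where dAVC/dq = -10 + 2q = 0, at q = 5; min AVC = 47 - 10·5 + 5^2 = $22.
Since P = $5 < min AVC = $22, price fails to cover variable cost at any output.
The firm minimizes its loss by shutting down and losing only its fixed cost of $89.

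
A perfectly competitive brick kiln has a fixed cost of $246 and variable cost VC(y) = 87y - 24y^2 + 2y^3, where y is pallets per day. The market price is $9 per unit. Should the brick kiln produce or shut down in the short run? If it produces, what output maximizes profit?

From TC, MC = TC'(y) = 87 - 48y + 6y^2 and AVC = VC/y = 87 - 24y + 2y^2.
AVC hits its minimum where MC = AVC, at y = 6, giving min AVC = 87 - 24·6 + 2·6^2 = $15.
Since P = $9 < min AVC = $15, price fails to cover variable cost at any output.
Best response: produce nothing and absorb the $246 fixed cost.

Shut down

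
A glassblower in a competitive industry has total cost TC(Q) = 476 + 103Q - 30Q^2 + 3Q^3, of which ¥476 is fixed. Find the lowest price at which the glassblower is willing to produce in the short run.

¥28 per unit

Short-run supply begins at min AVC. From VC = 103Q - 30Q^2 + 3Q^3, AVC = 103 - 30Q + 3Q^2.
At the minimum of AVC, MC = AVC. MC = 103 - 60Q + 9Q^2; setting MC = AVC gives 6Q^2 - 30Q = 0, so Q = 5. min AVC = 28.
The firm shuts down for any P below ¥28.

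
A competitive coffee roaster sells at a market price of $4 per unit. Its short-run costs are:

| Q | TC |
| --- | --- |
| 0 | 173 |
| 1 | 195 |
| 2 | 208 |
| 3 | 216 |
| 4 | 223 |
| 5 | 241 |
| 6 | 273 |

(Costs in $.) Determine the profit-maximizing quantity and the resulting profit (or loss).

Q = 0 (shut down); profit = -$173

Compute π = P·Q − TC at each output: Q=0: -173; Q=1: -191; Q=2: -200; Q=3: -204; Q=4: -207; Q=5: -221; Q=6: -249.
Profit is highest at Q = 0. Equivalently, the lowest AVC in the table is 50/4 ≈ $12.50 at Q = 4, and P = $4 falls below it — price never covers variable cost, so the firm shuts down and loses only its fixed cost.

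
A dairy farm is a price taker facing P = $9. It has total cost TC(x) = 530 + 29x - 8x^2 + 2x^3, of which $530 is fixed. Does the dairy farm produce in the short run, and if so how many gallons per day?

Strip out fixed cost: VC = 29x - 8x^2 + 2x^3. Then AVC = 29 - 8x + 2x^2 and MC = 29 - 16x + 6x^2.
The AVC parabola has its vertex at x = 8/4 = 2, where AVC = 29 - 8·2 + 2·2^2 = $21.
Since P = $9 < min AVC = $21, price fails to cover variable cost at any output.
Shutting down limits the loss to fixed cost, $530.

Shut down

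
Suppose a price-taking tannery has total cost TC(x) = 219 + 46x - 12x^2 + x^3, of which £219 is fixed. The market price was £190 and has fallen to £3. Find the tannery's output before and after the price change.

Output falls from 12 to 0 (the firm shuts down)

AVC = 46 - 12x + x^2, minimized at x = 6 where min AVC = £10. MC = 46 - 24x + 3x^2.
At P = £190 ≥ min AVC, set P = MC on the rising branch: x = 12.
At P = £3 < min AVC = £10, price no longer covers variable cost at any output, so the firm shuts down: x = 0.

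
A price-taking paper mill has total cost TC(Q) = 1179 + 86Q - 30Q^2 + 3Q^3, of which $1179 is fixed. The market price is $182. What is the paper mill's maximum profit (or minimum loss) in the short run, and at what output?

AVC = 86 - 30Q + 3Q^2 has its minimum $11 at Q = 5; price $182 clears that bar, so the firm operates.
MC = 86 - 60Q + 9Q^2. Setting P = MC and taking the root on the rising branch gives Q* = 8.
TR = 182·8 = 1456. TC = 1179 + 304 = 1483. Profit = 1456 − 1483 = -$27.
Shutting down would mean losing the fixed cost of $1179, so operating at a loss of $27 is better by $1152.

Profit = -$27 at Q = 8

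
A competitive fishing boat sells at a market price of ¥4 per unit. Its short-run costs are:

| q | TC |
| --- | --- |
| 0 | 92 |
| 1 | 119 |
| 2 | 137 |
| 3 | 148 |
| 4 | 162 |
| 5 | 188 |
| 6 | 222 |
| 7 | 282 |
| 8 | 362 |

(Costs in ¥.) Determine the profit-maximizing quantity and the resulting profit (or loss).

Profit at each row (π = 4q − TC): q=0: -92; q=1: -115; q=2: -129; q=3: -136; q=4: -146; q=5: -168; q=6: -198; q=7: -254; q=8: -330.
Profit is highest at q = 0. Equivalently, the lowest AVC in the table is 70/4 ≈ ¥17.50 at q = 4, and P = ¥4 falls below it — price never covers variable cost, so the firm shuts down and loses only its fixed cost.

q = 0 (shut down); profit = -¥92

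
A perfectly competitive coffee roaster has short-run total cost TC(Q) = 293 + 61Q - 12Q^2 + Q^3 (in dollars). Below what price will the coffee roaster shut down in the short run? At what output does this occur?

The shutdown price is the minimum of AVC. VC = 61Q - 12Q^2 + Q^3, so AVC = 61 - 12Q + Q^2.
dAVC/dQ = -12 + 2Q = 0 gives Q = 6. min AVC = 61 - 12·6 + 6^2 = 25.
So the shutdown price is $25.

$25 per unit, at Q = 6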